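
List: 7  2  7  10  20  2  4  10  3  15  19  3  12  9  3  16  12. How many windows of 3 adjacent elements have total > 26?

8

[7, 2, 7] → sum 16
[2, 7, 10] → sum 19
[7, 10, 20] → sum 37  > 26 ✓
[10, 20, 2] → sum 32  > 26 ✓
[20, 2, 4] → sum 26
[2, 4, 10] → sum 16
[4, 10, 3] → sum 17
[10, 3, 15] → sum 28  > 26 ✓
[3, 15, 19] → sum 37  > 26 ✓
[15, 19, 3] → sum 37  > 26 ✓
[19, 3, 12] → sum 34  > 26 ✓
[3, 12, 9] → sum 24
[12, 9, 3] → sum 24
[9, 3, 16] → sum 28  > 26 ✓
[3, 16, 12] → sum 31  > 26 ✓
8 windows satisfy the condition.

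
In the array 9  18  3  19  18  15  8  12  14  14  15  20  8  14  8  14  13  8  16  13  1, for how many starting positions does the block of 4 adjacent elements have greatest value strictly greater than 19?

[9, 18, 3, 19] → max 19
[18, 3, 19, 18] → max 19
[3, 19, 18, 15] → max 19
[19, 18, 15, 8] → max 19
[18, 15, 8, 12] → max 18
[15, 8, 12, 14] → max 15
[8, 12, 14, 14] → max 14
[12, 14, 14, 15] → max 15
[14, 14, 15, 20] → max 20  > 19 ✓
[14, 15, 20, 8] → max 20  > 19 ✓
[15, 20, 8, 14] → max 20  > 19 ✓
[20, 8, 14, 8] → max 20  > 19 ✓
[8, 14, 8, 14] → max 14
[14, 8, 14, 13] → max 14
[8, 14, 13, 8] → max 14
[14, 13, 8, 16] → max 16
[13, 8, 16, 13] → max 16
[8, 16, 13, 1] → max 16
4 windows satisfy the condition.

4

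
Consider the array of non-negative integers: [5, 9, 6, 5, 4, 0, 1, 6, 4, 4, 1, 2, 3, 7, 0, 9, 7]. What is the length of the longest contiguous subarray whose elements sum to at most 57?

Extend to the right; shrink from the left whenever the sum exceeds 57:
[5] sum 5 len 1
[5, 9] sum 14 len 2
[5, 9, 6] sum 20 len 3
[5, 9, 6, 5] sum 25 len 4
[5, 9, 6, 5, 4] sum 29 len 5
[5, 9, 6, 5, 4, 0] sum 29 len 6
[5, 9, 6, 5, 4, 0, 1] sum 30 len 7
[5, 9, 6, 5, 4, 0, 1, 6] sum 36 len 8
[5, 9, 6, 5, 4, 0, 1, 6, 4] sum 40 len 9
[5, 9, 6, 5, 4, 0, 1, 6, 4, 4] sum 44 len 10
[5, 9, 6, 5, 4, 0, 1, 6, 4, 4, 1] sum 45 len 11
[5, 9, 6, 5, 4, 0, 1, 6, 4, 4, 1, 2] sum 47 len 12
[5, 9, 6, 5, 4, 0, 1, 6, 4, 4, 1, 2, 3] sum 50 len 13
[5, 9, 6, 5, 4, 0, 1, 6, 4, 4, 1, 2, 3, 7] sum 57 len 14
[5, 9, 6, 5, 4, 0, 1, 6, 4, 4, 1, 2, 3, 7, 0] sum 57 len 15
[6, 5, 4, 0, 1, 6, 4, 4, 1, 2, 3, 7, 0, 9] sum 52 len 14
[5, 4, 0, 1, 6, 4, 4, 1, 2, 3, 7, 0, 9, 7] sum 53 len 14
Longest length seen: 15.

15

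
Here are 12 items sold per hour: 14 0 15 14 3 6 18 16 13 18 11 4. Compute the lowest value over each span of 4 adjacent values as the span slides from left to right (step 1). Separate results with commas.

[14, 0, 15, 14] → min 0
[0, 15, 14, 3] → min 0
[15, 14, 3, 6] → min 3
[14, 3, 6, 18] → min 3
[3, 6, 18, 16] → min 3
[6, 18, 16, 13] → min 6
[18, 16, 13, 18] → min 13
[16, 13, 18, 11] → min 11
[13, 18, 11, 4] → min 4

0, 0, 3, 3, 3, 6, 13, 11, 4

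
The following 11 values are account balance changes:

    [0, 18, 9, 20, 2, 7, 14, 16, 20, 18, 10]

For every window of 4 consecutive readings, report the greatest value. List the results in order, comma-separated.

20, 20, 20, 20, 16, 20, 20, 20

[0, 18, 9, 20] → max 20
[18, 9, 20, 2] → max 20
[9, 20, 2, 7] → max 20
[20, 2, 7, 14] → max 20
[2, 7, 14, 16] → max 16
[7, 14, 16, 20] → max 20
[14, 16, 20, 18] → max 20
[16, 20, 18, 10] → max 20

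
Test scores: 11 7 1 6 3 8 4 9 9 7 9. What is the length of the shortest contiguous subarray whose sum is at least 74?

11

Extend right; whenever the sum reaches 74, record the length and shrink from the left:
add 11: running sum 11 < 74
add 7: running sum 18 < 74
add 1: running sum 19 < 74
add 6: running sum 25 < 74
add 3: running sum 28 < 74
add 8: running sum 36 < 74
add 4: running sum 40 < 74
add 9: running sum 49 < 74
add 9: running sum 58 < 74
add 7: running sum 65 < 74
end 10: [11, 7, 1, 6, 3, 8, 4, 9, 9, 7, 9] sum 74, len 11
Shortest qualifying length: 11.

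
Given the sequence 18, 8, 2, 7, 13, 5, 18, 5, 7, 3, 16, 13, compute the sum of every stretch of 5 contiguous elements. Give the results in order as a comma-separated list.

Sliding a size-5 window across the 12 values:
(18, 8, 2, 7, 13) → sum 48
(8, 2, 7, 13, 5) → sum 35
(2, 7, 13, 5, 18) → sum 45
(7, 13, 5, 18, 5) → sum 48
(13, 5, 18, 5, 7) → sum 48
(5, 18, 5, 7, 3) → sum 38
(18, 5, 7, 3, 16) → sum 49
(5, 7, 3, 16, 13) → sum 44

48, 35, 45, 48, 48, 38, 49, 44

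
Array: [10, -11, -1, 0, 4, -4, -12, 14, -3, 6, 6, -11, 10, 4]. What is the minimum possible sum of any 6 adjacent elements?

-24

[10, -11, -1, 0, 4, -4] → sum -2
[-11, -1, 0, 4, -4, -12] → sum -24
[-1, 0, 4, -4, -12, 14] → sum 1
[0, 4, -4, -12, 14, -3] → sum -1
[4, -4, -12, 14, -3, 6] → sum 5
[-4, -12, 14, -3, 6, 6] → sum 7
[-12, 14, -3, 6, 6, -11] → sum 0
[14, -3, 6, 6, -11, 10] → sum 22
[-3, 6, 6, -11, 10, 4] → sum 12
Minimum of these is -24.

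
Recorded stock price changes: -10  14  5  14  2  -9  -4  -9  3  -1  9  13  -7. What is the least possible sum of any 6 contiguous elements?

[-10, 14, 5, 14, 2, -9] → sum 16
[14, 5, 14, 2, -9, -4] → sum 22
[5, 14, 2, -9, -4, -9] → sum -1
[14, 2, -9, -4, -9, 3] → sum -3
[2, -9, -4, -9, 3, -1] → sum -18
[-9, -4, -9, 3, -1, 9] → sum -11
[-4, -9, 3, -1, 9, 13] → sum 11
[-9, 3, -1, 9, 13, -7] → sum 8
Least of these is -18.

-18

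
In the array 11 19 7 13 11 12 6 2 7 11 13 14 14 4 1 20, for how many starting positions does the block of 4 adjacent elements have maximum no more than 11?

1

[11, 19, 7, 13] → max 19
[19, 7, 13, 11] → max 19
[7, 13, 11, 12] → max 13
[13, 11, 12, 6] → max 13
[11, 12, 6, 2] → max 12
[12, 6, 2, 7] → max 12
[6, 2, 7, 11] → max 11  ≤ 11 ✓
[2, 7, 11, 13] → max 13
[7, 11, 13, 14] → max 14
[11, 13, 14, 14] → max 14
[13, 14, 14, 4] → max 14
[14, 14, 4, 1] → max 14
[14, 4, 1, 20] → max 20
1 window satisfy the condition.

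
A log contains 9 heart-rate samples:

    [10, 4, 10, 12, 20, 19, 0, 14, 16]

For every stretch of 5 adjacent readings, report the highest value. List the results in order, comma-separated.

Sliding a size-5 window across the 9 values:
[10, 4, 10, 12, 20] → max 20
[4, 10, 12, 20, 19] → max 20
[10, 12, 20, 19, 0] → max 20
[12, 20, 19, 0, 14] → max 20
[20, 19, 0, 14, 16] → max 20

20, 20, 20, 20, 20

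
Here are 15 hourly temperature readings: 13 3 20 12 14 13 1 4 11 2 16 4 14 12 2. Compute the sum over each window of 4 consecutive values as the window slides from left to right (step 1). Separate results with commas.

48, 49, 59, 40, 32, 29, 18, 33, 33, 36, 46, 32

(13, 3, 20, 12) → sum 48
(3, 20, 12, 14) → sum 49
(20, 12, 14, 13) → sum 59
(12, 14, 13, 1) → sum 40
(14, 13, 1, 4) → sum 32
(13, 1, 4, 11) → sum 29
(1, 4, 11, 2) → sum 18
(4, 11, 2, 16) → sum 33
(11, 2, 16, 4) → sum 33
(2, 16, 4, 14) → sum 36
(16, 4, 14, 12) → sum 46
(4, 14, 12, 2) → sum 32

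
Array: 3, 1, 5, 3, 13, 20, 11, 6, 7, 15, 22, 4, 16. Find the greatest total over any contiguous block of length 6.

(3, 1, 5, 3, 13, 20) → sum 45
(1, 5, 3, 13, 20, 11) → sum 53
(5, 3, 13, 20, 11, 6) → sum 58
(3, 13, 20, 11, 6, 7) → sum 60
(13, 20, 11, 6, 7, 15) → sum 72
(20, 11, 6, 7, 15, 22) → sum 81
(11, 6, 7, 15, 22, 4) → sum 65
(6, 7, 15, 22, 4, 16) → sum 70
Greatest of these is 81.

81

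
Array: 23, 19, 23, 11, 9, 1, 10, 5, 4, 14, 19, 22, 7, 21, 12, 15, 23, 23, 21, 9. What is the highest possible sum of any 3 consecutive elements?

[23, 19, 23] → sum 65
[19, 23, 11] → sum 53
[23, 11, 9] → sum 43
[11, 9, 1] → sum 21
[9, 1, 10] → sum 20
[1, 10, 5] → sum 16
[10, 5, 4] → sum 19
[5, 4, 14] → sum 23
[4, 14, 19] → sum 37
[14, 19, 22] → sum 55
[19, 22, 7] → sum 48
[22, 7, 21] → sum 50
[7, 21, 12] → sum 40
[21, 12, 15] → sum 48
[12, 15, 23] → sum 50
[15, 23, 23] → sum 61
[23, 23, 21] → sum 67
[23, 21, 9] → sum 53
Highest of these is 67.

67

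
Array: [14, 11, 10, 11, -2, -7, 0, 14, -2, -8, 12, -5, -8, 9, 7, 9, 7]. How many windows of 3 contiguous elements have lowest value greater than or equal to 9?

2

[14, 11, 10] → min 10  ≥ 9 ✓
[11, 10, 11] → min 10  ≥ 9 ✓
[10, 11, -2] → min -2
[11, -2, -7] → min -7
[-2, -7, 0] → min -7
[-7, 0, 14] → min -7
[0, 14, -2] → min -2
[14, -2, -8] → min -8
[-2, -8, 12] → min -8
[-8, 12, -5] → min -8
[12, -5, -8] → min -8
[-5, -8, 9] → min -8
[-8, 9, 7] → min -8
[9, 7, 9] → min 7
[7, 9, 7] → min 7
2 windows satisfy the condition.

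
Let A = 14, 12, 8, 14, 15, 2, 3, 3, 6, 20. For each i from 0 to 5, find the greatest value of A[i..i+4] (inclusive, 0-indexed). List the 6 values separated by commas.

15, 15, 15, 15, 15, 20

Sliding a size-5 window across the 10 values:
14 12 8 14 15 → max 15
12 8 14 15 2 → max 15
8 14 15 2 3 → max 15
14 15 2 3 3 → max 15
15 2 3 3 6 → max 15
2 3 3 6 20 → max 20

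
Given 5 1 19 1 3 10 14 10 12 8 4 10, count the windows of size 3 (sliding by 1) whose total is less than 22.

5 1 19 → sum 25
1 19 1 → sum 21  < 22 ✓
19 1 3 → sum 23
1 3 10 → sum 14  < 22 ✓
3 10 14 → sum 27
10 14 10 → sum 34
14 10 12 → sum 36
10 12 8 → sum 30
12 8 4 → sum 24
8 4 10 → sum 22
2 windows satisfy the condition.

2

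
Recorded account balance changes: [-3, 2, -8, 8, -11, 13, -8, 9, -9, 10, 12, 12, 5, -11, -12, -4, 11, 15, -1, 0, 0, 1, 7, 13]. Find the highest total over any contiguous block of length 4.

-3 2 -8 8 → sum -1
2 -8 8 -11 → sum -9
-8 8 -11 13 → sum 2
8 -11 13 -8 → sum 2
-11 13 -8 9 → sum 3
13 -8 9 -9 → sum 5
-8 9 -9 10 → sum 2
9 -9 10 12 → sum 22
-9 10 12 12 → sum 25
10 12 12 5 → sum 39
12 12 5 -11 → sum 18
12 5 -11 -12 → sum -6
5 -11 -12 -4 → sum -22
-11 -12 -4 11 → sum -16
-12 -4 11 15 → sum 10
-4 11 15 -1 → sum 21
11 15 -1 0 → sum 25
15 -1 0 0 → sum 14
-1 0 0 1 → sum 0
0 0 1 7 → sum 8
0 1 7 13 → sum 21
Highest of these is 39.

39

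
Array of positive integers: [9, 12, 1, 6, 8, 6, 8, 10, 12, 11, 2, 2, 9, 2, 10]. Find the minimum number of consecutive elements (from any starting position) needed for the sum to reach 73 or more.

9

add 9: running sum 9 < 73
add 12: running sum 21 < 73
add 1: running sum 22 < 73
add 6: running sum 28 < 73
add 8: running sum 36 < 73
add 6: running sum 42 < 73
add 8: running sum 50 < 73
add 10: running sum 60 < 73
add 12: running sum 72 < 73
add 11: shortest ending here [12, 1, 6, 8, 6, 8, 10, 12, 11] sum 74, len 9
add 2: shortest ending here [12, 1, 6, 8, 6, 8, 10, 12, 11, 2] sum 76, len 10
add 2: shortest ending here [12, 1, 6, 8, 6, 8, 10, 12, 11, 2, 2] sum 78, len 11
add 9: shortest ending here [6, 8, 6, 8, 10, 12, 11, 2, 2, 9] sum 74, len 10
add 2: shortest ending here [6, 8, 6, 8, 10, 12, 11, 2, 2, 9, 2] sum 76, len 11
add 10: shortest ending here [8, 6, 8, 10, 12, 11, 2, 2, 9, 2, 10] sum 80, len 11
Shortest qualifying length: 9.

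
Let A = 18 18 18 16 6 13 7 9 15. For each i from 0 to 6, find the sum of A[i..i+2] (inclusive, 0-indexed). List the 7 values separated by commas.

[18, 18, 18] → sum 54
[18, 18, 16] → sum 52
[18, 16, 6] → sum 40
[16, 6, 13] → sum 35
[6, 13, 7] → sum 26
[13, 7, 9] → sum 29
[7, 9, 15] → sum 31

54, 52, 40, 35, 26, 29, 31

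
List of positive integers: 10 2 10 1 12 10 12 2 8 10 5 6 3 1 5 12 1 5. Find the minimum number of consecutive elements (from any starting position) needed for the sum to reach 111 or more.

add 10: running sum 10 < 111
add 2: running sum 12 < 111
add 10: running sum 22 < 111
add 1: running sum 23 < 111
add 12: running sum 35 < 111
add 10: running sum 45 < 111
add 12: running sum 57 < 111
add 2: running sum 59 < 111
add 8: running sum 67 < 111
add 10: running sum 77 < 111
add 5: running sum 82 < 111
add 6: running sum 88 < 111
add 3: running sum 91 < 111
add 1: running sum 92 < 111
add 5: running sum 97 < 111
add 12: running sum 109 < 111
add 1: running sum 110 < 111
add 5: shortest ending here [10, 2, 10, 1, 12, 10, 12, 2, 8, 10, 5, 6, 3, 1, 5, 12, 1, 5] sum 115, len 18
Shortest qualifying length: 18.

18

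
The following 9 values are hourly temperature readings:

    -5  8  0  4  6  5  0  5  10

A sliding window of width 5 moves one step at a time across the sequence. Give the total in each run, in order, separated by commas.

-5 8 0 4 6 → sum 13
8 0 4 6 5 → sum 23
0 4 6 5 0 → sum 15
4 6 5 0 5 → sum 20
6 5 0 5 10 → sum 26

13, 23, 15, 20, 26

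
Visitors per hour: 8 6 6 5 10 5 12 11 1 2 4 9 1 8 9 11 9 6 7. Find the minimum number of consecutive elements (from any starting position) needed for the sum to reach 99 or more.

15

add 8: running sum 8 < 99
add 6: running sum 14 < 99
add 6: running sum 20 < 99
add 5: running sum 25 < 99
add 10: running sum 35 < 99
add 5: running sum 40 < 99
add 12: running sum 52 < 99
add 11: running sum 63 < 99
add 1: running sum 64 < 99
add 2: running sum 66 < 99
add 4: running sum 70 < 99
add 9: running sum 79 < 99
add 1: running sum 80 < 99
add 8: running sum 88 < 99
add 9: running sum 97 < 99
add 11: shortest ending here [6, 6, 5, 10, 5, 12, 11, 1, 2, 4, 9, 1, 8, 9, 11] sum 100, len 15
add 9: shortest ending here [6, 5, 10, 5, 12, 11, 1, 2, 4, 9, 1, 8, 9, 11, 9] sum 103, len 15
add 6: shortest ending here [5, 10, 5, 12, 11, 1, 2, 4, 9, 1, 8, 9, 11, 9, 6] sum 103, len 15
add 7: shortest ending here [10, 5, 12, 11, 1, 2, 4, 9, 1, 8, 9, 11, 9, 6, 7] sum 105, len 15
Shortest qualifying length: 15.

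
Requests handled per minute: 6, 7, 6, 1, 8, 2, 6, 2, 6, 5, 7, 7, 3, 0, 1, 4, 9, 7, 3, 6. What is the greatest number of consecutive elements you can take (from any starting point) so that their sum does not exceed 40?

[6] sum 6 len 1
[6, 7] sum 13 len 2
[6, 7, 6] sum 19 len 3
[6, 7, 6, 1] sum 20 len 4
[6, 7, 6, 1, 8] sum 28 len 5
[6, 7, 6, 1, 8, 2] sum 30 len 6
[6, 7, 6, 1, 8, 2, 6] sum 36 len 7
[6, 7, 6, 1, 8, 2, 6, 2] sum 38 len 8
[7, 6, 1, 8, 2, 6, 2, 6] sum 38 len 8
[6, 1, 8, 2, 6, 2, 6, 5] sum 36 len 8
[1, 8, 2, 6, 2, 6, 5, 7] sum 37 len 8
[2, 6, 2, 6, 5, 7, 7] sum 35 len 7
[2, 6, 2, 6, 5, 7, 7, 3] sum 38 len 8
[2, 6, 2, 6, 5, 7, 7, 3, 0] sum 38 len 9
[2, 6, 2, 6, 5, 7, 7, 3, 0, 1] sum 39 len 10
[2, 6, 5, 7, 7, 3, 0, 1, 4] sum 35 len 9
[5, 7, 7, 3, 0, 1, 4, 9] sum 36 len 8
[7, 7, 3, 0, 1, 4, 9, 7] sum 38 len 8
[7, 3, 0, 1, 4, 9, 7, 3] sum 34 len 8
[7, 3, 0, 1, 4, 9, 7, 3, 6] sum 40 len 9
Longest length seen: 10.

10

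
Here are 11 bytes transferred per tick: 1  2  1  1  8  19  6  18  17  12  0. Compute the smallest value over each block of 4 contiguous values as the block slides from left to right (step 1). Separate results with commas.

1 2 1 1 → min 1
2 1 1 8 → min 1
1 1 8 19 → min 1
1 8 19 6 → min 1
8 19 6 18 → min 6
19 6 18 17 → min 6
6 18 17 12 → min 6
18 17 12 0 → min 0

1, 1, 1, 1, 6, 6, 6, 0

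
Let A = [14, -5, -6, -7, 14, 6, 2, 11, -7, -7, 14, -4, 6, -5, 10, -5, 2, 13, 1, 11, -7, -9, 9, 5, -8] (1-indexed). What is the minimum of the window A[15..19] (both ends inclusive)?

Elements at indices 15..19: 10, -5, 2, 13, 1
min(10, -5, 2, 13, 1) = -5

-5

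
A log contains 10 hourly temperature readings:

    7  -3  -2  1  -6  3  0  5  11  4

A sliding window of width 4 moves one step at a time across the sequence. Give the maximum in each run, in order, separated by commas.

7, 1, 3, 3, 5, 11, 11

[7, -3, -2, 1] → max 7
[-3, -2, 1, -6] → max 1
[-2, 1, -6, 3] → max 3
[1, -6, 3, 0] → max 3
[-6, 3, 0, 5] → max 5
[3, 0, 5, 11] → max 11
[0, 5, 11, 4] → max 11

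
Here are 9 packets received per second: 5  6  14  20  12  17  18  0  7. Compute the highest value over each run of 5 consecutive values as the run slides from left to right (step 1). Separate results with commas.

20, 20, 20, 20, 18

(5, 6, 14, 20, 12) → max 20
(6, 14, 20, 12, 17) → max 20
(14, 20, 12, 17, 18) → max 20
(20, 12, 17, 18, 0) → max 20
(12, 17, 18, 0, 7) → max 18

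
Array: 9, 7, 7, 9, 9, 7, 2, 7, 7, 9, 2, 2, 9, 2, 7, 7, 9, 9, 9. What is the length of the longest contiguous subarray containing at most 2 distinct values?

add 9: window [9] (1 distinct), len 1
add 7: window [9, 7] (2 distinct), len 2
add 7: window [9, 7, 7] (2 distinct), len 3
add 9: window [9, 7, 7, 9] (2 distinct), len 4
add 9: window [9, 7, 7, 9, 9] (2 distinct), len 5
add 7: window [9, 7, 7, 9, 9, 7] (2 distinct), len 6
add 2: window [7, 2] (2 distinct), len 2
add 7: window [7, 2, 7] (2 distinct), len 3
add 7: window [7, 2, 7, 7] (2 distinct), len 4
add 9: window [7, 7, 9] (2 distinct), len 3
add 2: window [9, 2] (2 distinct), len 2
add 2: window [9, 2, 2] (2 distinct), len 3
add 9: window [9, 2, 2, 9] (2 distinct), len 4
add 2: window [9, 2, 2, 9, 2] (2 distinct), len 5
add 7: window [2, 7] (2 distinct), len 2
add 7: window [2, 7, 7] (2 distinct), len 3
add 9: window [7, 7, 9] (2 distinct), len 3
add 9: window [7, 7, 9, 9] (2 distinct), len 4
add 9: window [7, 7, 9, 9, 9] (2 distinct), len 5
Longest length with ≤2 distinct: 6.

6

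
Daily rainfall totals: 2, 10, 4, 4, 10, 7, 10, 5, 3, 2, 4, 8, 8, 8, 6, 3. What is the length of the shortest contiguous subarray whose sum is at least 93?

16

add 2: running sum 2 < 93
add 10: running sum 12 < 93
add 4: running sum 16 < 93
add 4: running sum 20 < 93
add 10: running sum 30 < 93
add 7: running sum 37 < 93
add 10: running sum 47 < 93
add 5: running sum 52 < 93
add 3: running sum 55 < 93
add 2: running sum 57 < 93
add 4: running sum 61 < 93
add 8: running sum 69 < 93
add 8: running sum 77 < 93
add 8: running sum 85 < 93
add 6: running sum 91 < 93
end 15: [2, 10, 4, 4, 10, 7, 10, 5, 3, 2, 4, 8, 8, 8, 6, 3] sum 94, len 16
Shortest qualifying length: 16.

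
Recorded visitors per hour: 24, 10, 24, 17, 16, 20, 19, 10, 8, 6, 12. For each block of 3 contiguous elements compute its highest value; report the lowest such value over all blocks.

[24, 10, 24] → max 24
[10, 24, 17] → max 24
[24, 17, 16] → max 24
[17, 16, 20] → max 20
[16, 20, 19] → max 20
[20, 19, 10] → max 20
[19, 10, 8] → max 19
[10, 8, 6] → max 10
[8, 6, 12] → max 12
Lowest of these is 10.

10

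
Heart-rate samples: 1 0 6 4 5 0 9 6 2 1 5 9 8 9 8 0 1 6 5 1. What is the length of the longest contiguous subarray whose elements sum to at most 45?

add 1: [1] sum 1, len 1
add 0: [1, 0] sum 1, len 2
add 6: [1, 0, 6] sum 7, len 3
add 4: [1, 0, 6, 4] sum 11, len 4
add 5: [1, 0, 6, 4, 5] sum 16, len 5
add 0: [1, 0, 6, 4, 5, 0] sum 16, len 6
add 9: [1, 0, 6, 4, 5, 0, 9] sum 25, len 7
add 6: [1, 0, 6, 4, 5, 0, 9, 6] sum 31, len 8
add 2: [1, 0, 6, 4, 5, 0, 9, 6, 2] sum 33, len 9
add 1: [1, 0, 6, 4, 5, 0, 9, 6, 2, 1] sum 34, len 10
add 5: [1, 0, 6, 4, 5, 0, 9, 6, 2, 1, 5] sum 39, len 11
add 9: [4, 5, 0, 9, 6, 2, 1, 5, 9] sum 41, len 9
add 8: [5, 0, 9, 6, 2, 1, 5, 9, 8] sum 45, len 9
add 9: [6, 2, 1, 5, 9, 8, 9] sum 40, len 7
add 8: [2, 1, 5, 9, 8, 9, 8] sum 42, len 7
add 0: [2, 1, 5, 9, 8, 9, 8, 0] sum 42, len 8
add 1: [2, 1, 5, 9, 8, 9, 8, 0, 1] sum 43, len 9
add 6: [9, 8, 9, 8, 0, 1, 6] sum 41, len 7
add 5: [8, 9, 8, 0, 1, 6, 5] sum 37, len 7
add 1: [8, 9, 8, 0, 1, 6, 5, 1] sum 38, len 8
Longest length seen: 11.

11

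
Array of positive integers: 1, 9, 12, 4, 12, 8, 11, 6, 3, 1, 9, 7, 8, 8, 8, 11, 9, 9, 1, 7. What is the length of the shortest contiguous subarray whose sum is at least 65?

add 1: running sum 1 < 65
add 9: running sum 10 < 65
add 12: running sum 22 < 65
add 4: running sum 26 < 65
add 12: running sum 38 < 65
add 8: running sum 46 < 65
add 11: running sum 57 < 65
add 6: running sum 63 < 65
end 8: [9, 12, 4, 12, 8, 11, 6, 3] sum 65, len 8
end 9: [9, 12, 4, 12, 8, 11, 6, 3, 1] sum 66, len 9
end 10: [12, 4, 12, 8, 11, 6, 3, 1, 9] sum 66, len 9
end 11: [12, 4, 12, 8, 11, 6, 3, 1, 9, 7] sum 73, len 10
end 12: [12, 8, 11, 6, 3, 1, 9, 7, 8] sum 65, len 9
end 13: [12, 8, 11, 6, 3, 1, 9, 7, 8, 8] sum 73, len 10
end 14: [8, 11, 6, 3, 1, 9, 7, 8, 8, 8] sum 69, len 10
end 15: [11, 6, 3, 1, 9, 7, 8, 8, 8, 11] sum 72, len 10
end 16: [6, 3, 1, 9, 7, 8, 8, 8, 11, 9] sum 70, len 10
end 17: [9, 7, 8, 8, 8, 11, 9, 9] sum 69, len 8
end 18: [9, 7, 8, 8, 8, 11, 9, 9, 1] sum 70, len 9
end 19: [7, 8, 8, 8, 11, 9, 9, 1, 7] sum 68, len 9
Shortest qualifying length: 8.

8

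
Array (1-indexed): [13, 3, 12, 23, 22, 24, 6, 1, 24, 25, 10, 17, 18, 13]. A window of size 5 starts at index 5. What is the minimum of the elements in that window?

1

Elements at indices 5..9: 22, 24, 6, 1, 24
min(22, 24, 6, 1, 24) = 1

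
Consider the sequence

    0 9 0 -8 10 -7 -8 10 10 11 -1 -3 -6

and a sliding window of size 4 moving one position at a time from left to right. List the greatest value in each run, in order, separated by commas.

(0, 9, 0, -8) → max 9
(9, 0, -8, 10) → max 10
(0, -8, 10, -7) → max 10
(-8, 10, -7, -8) → max 10
(10, -7, -8, 10) → max 10
(-7, -8, 10, 10) → max 10
(-8, 10, 10, 11) → max 11
(10, 10, 11, -1) → max 11
(10, 11, -1, -3) → max 11
(11, -1, -3, -6) → max 11

9, 10, 10, 10, 10, 10, 11, 11, 11, 11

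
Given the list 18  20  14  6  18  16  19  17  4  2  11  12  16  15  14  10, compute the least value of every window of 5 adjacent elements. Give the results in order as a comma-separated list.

6, 6, 6, 6, 4, 2, 2, 2, 2, 2, 11, 10

18 20 14 6 18 → min 6
20 14 6 18 16 → min 6
14 6 18 16 19 → min 6
6 18 16 19 17 → min 6
18 16 19 17 4 → min 4
16 19 17 4 2 → min 2
19 17 4 2 11 → min 2
17 4 2 11 12 → min 2
4 2 11 12 16 → min 2
2 11 12 16 15 → min 2
11 12 16 15 14 → min 11
12 16 15 14 10 → min 10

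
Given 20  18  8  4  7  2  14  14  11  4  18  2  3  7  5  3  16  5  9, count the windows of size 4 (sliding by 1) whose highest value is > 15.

9

(20, 18, 8, 4) → max 20  > 15 ✓
(18, 8, 4, 7) → max 18  > 15 ✓
(8, 4, 7, 2) → max 8
(4, 7, 2, 14) → max 14
(7, 2, 14, 14) → max 14
(2, 14, 14, 11) → max 14
(14, 14, 11, 4) → max 14
(14, 11, 4, 18) → max 18  > 15 ✓
(11, 4, 18, 2) → max 18  > 15 ✓
(4, 18, 2, 3) → max 18  > 15 ✓
(18, 2, 3, 7) → max 18  > 15 ✓
(2, 3, 7, 5) → max 7
(3, 7, 5, 3) → max 7
(7, 5, 3, 16) → max 16  > 15 ✓
(5, 3, 16, 5) → max 16  > 15 ✓
(3, 16, 5, 9) → max 16  > 15 ✓
9 windows satisfy the condition.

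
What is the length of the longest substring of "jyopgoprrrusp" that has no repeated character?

[j] len 1
[j, y] len 2
[j, y, o] len 3
[j, y, o, p] len 4
[j, y, o, p, g] len 5
[p, g, o] len 3
[g, o, p] len 3
[g, o, p, r] len 4
[r] len 1
[r] len 1
[r, u] len 2
[r, u, s] len 3
[r, u, s, p] len 4
Longest all-distinct length: 5.

5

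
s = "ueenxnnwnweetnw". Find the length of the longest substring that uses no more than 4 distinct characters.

add u: window [u] (1 distinct), len 1
add e: window [u, e] (2 distinct), len 2
add e: window [u, e, e] (2 distinct), len 3
add n: window [u, e, e, n] (3 distinct), len 4
add x: window [u, e, e, n, x] (4 distinct), len 5
add n: window [u, e, e, n, x, n] (4 distinct), len 6
add n: window [u, e, e, n, x, n, n] (4 distinct), len 7
add w: window [e, e, n, x, n, n, w] (4 distinct), len 7
add n: window [e, e, n, x, n, n, w, n] (4 distinct), len 8
add w: window [e, e, n, x, n, n, w, n, w] (4 distinct), len 9
add e: window [e, e, n, x, n, n, w, n, w, e] (4 distinct), len 10
add e: window [e, e, n, x, n, n, w, n, w, e, e] (4 distinct), len 11
add t: window [n, n, w, n, w, e, e, t] (4 distinct), len 8
add n: window [n, n, w, n, w, e, e, t, n] (4 distinct), len 9
add w: window [n, n, w, n, w, e, e, t, n, w] (4 distinct), len 10
Longest length with ≤4 distinct: 11.

11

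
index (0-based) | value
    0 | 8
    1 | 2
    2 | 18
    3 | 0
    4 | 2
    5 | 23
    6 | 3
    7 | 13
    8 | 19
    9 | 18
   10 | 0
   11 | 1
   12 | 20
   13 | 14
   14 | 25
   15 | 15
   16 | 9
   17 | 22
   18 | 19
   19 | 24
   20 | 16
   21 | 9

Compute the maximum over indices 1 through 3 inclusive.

Elements at indices 1..3: 2, 18, 0
max(2, 18, 0) = 18

18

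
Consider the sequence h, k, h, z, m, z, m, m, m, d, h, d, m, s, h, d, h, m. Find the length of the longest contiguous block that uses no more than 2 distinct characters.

add h: window [h] (1 distinct), len 1
add k: window [h, k] (2 distinct), len 2
add h: window [h, k, h] (2 distinct), len 3
add z: window [h, z] (2 distinct), len 2
add m: window [z, m] (2 distinct), len 2
add z: window [z, m, z] (2 distinct), len 3
add m: window [z, m, z, m] (2 distinct), len 4
add m: window [z, m, z, m, m] (2 distinct), len 5
add m: window [z, m, z, m, m, m] (2 distinct), len 6
add d: window [m, m, m, d] (2 distinct), len 4
add h: window [d, h] (2 distinct), len 2
add d: window [d, h, d] (2 distinct), len 3
add m: window [d, m] (2 distinct), len 2
add s: window [m, s] (2 distinct), len 2
add h: window [s, h] (2 distinct), len 2
add d: window [h, d] (2 distinct), len 2
add h: window [h, d, h] (2 distinct), len 3
add m: window [h, m] (2 distinct), len 2
Longest length with ≤2 distinct: 6.

6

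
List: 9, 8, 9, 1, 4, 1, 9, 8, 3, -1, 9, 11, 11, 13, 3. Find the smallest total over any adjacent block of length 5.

20

[9, 8, 9, 1, 4] → sum 31
[8, 9, 1, 4, 1] → sum 23
[9, 1, 4, 1, 9] → sum 24
[1, 4, 1, 9, 8] → sum 23
[4, 1, 9, 8, 3] → sum 25
[1, 9, 8, 3, -1] → sum 20
[9, 8, 3, -1, 9] → sum 28
[8, 3, -1, 9, 11] → sum 30
[3, -1, 9, 11, 11] → sum 33
[-1, 9, 11, 11, 13] → sum 43
[9, 11, 11, 13, 3] → sum 47
Smallest of these is 20.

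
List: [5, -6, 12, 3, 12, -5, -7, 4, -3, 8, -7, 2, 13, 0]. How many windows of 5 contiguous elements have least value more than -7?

[5, -6, 12, 3, 12] → min -6  > -7 ✓
[-6, 12, 3, 12, -5] → min -6  > -7 ✓
[12, 3, 12, -5, -7] → min -7
[3, 12, -5, -7, 4] → min -7
[12, -5, -7, 4, -3] → min -7
[-5, -7, 4, -3, 8] → min -7
[-7, 4, -3, 8, -7] → min -7
[4, -3, 8, -7, 2] → min -7
[-3, 8, -7, 2, 13] → min -7
[8, -7, 2, 13, 0] → min -7
2 windows satisfy the condition.

2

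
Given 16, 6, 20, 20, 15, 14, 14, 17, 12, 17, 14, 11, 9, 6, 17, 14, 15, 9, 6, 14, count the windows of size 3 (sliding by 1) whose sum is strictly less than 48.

(16, 6, 20) → sum 42  < 48 ✓
(6, 20, 20) → sum 46  < 48 ✓
(20, 20, 15) → sum 55
(20, 15, 14) → sum 49
(15, 14, 14) → sum 43  < 48 ✓
(14, 14, 17) → sum 45  < 48 ✓
(14, 17, 12) → sum 43  < 48 ✓
(17, 12, 17) → sum 46  < 48 ✓
(12, 17, 14) → sum 43  < 48 ✓
(17, 14, 11) → sum 42  < 48 ✓
(14, 11, 9) → sum 34  < 48 ✓
(11, 9, 6) → sum 26  < 48 ✓
(9, 6, 17) → sum 32  < 48 ✓
(6, 17, 14) → sum 37  < 48 ✓
(17, 14, 15) → sum 46  < 48 ✓
(14, 15, 9) → sum 38  < 48 ✓
(15, 9, 6) → sum 30  < 48 ✓
(9, 6, 14) → sum 29  < 48 ✓
16 windows satisfy the condition.

16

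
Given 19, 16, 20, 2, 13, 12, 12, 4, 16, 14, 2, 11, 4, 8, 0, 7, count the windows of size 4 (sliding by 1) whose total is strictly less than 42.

7

[19, 16, 20, 2] → sum 57
[16, 20, 2, 13] → sum 51
[20, 2, 13, 12] → sum 47
[2, 13, 12, 12] → sum 39  < 42 ✓
[13, 12, 12, 4] → sum 41  < 42 ✓
[12, 12, 4, 16] → sum 44
[12, 4, 16, 14] → sum 46
[4, 16, 14, 2] → sum 36  < 42 ✓
[16, 14, 2, 11] → sum 43
[14, 2, 11, 4] → sum 31  < 42 ✓
[2, 11, 4, 8] → sum 25  < 42 ✓
[11, 4, 8, 0] → sum 23  < 42 ✓
[4, 8, 0, 7] → sum 19  < 42 ✓
7 windows satisfy the condition.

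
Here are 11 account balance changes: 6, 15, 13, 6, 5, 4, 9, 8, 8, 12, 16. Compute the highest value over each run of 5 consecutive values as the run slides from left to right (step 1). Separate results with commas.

[6, 15, 13, 6, 5] → max 15
[15, 13, 6, 5, 4] → max 15
[13, 6, 5, 4, 9] → max 13
[6, 5, 4, 9, 8] → max 9
[5, 4, 9, 8, 8] → max 9
[4, 9, 8, 8, 12] → max 12
[9, 8, 8, 12, 16] → max 16

15, 15, 13, 9, 9, 12, 16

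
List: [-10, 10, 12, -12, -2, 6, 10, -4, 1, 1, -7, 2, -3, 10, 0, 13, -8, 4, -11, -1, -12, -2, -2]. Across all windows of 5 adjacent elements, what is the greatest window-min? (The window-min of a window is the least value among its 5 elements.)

-3

-10 10 12 -12 -2 → min -12
10 12 -12 -2 6 → min -12
12 -12 -2 6 10 → min -12
-12 -2 6 10 -4 → min -12
-2 6 10 -4 1 → min -4
6 10 -4 1 1 → min -4
10 -4 1 1 -7 → min -7
-4 1 1 -7 2 → min -7
1 1 -7 2 -3 → min -7
1 -7 2 -3 10 → min -7
-7 2 -3 10 0 → min -7
2 -3 10 0 13 → min -3
-3 10 0 13 -8 → min -8
10 0 13 -8 4 → min -8
0 13 -8 4 -11 → min -11
13 -8 4 -11 -1 → min -11
-8 4 -11 -1 -12 → min -12
4 -11 -1 -12 -2 → min -12
-11 -1 -12 -2 -2 → min -12
Greatest of these is -3.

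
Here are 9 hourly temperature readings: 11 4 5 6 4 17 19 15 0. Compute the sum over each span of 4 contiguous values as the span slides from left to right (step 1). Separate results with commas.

Sliding a size-4 window across the 9 values:
[11, 4, 5, 6] → sum 26
[4, 5, 6, 4] → sum 19
[5, 6, 4, 17] → sum 32
[6, 4, 17, 19] → sum 46
[4, 17, 19, 15] → sum 55
[17, 19, 15, 0] → sum 51

26, 19, 32, 46, 55, 51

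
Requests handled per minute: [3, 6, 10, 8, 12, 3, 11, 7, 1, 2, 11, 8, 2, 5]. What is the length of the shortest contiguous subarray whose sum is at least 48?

6

Extend right; whenever the sum reaches 48, record the length and shrink from the left:
add 3: running sum 3 < 48
add 6: running sum 9 < 48
add 10: running sum 19 < 48
add 8: running sum 27 < 48
add 12: running sum 39 < 48
add 3: running sum 42 < 48
add 11: shortest ending here [6, 10, 8, 12, 3, 11] sum 50, len 6
add 7: shortest ending here [10, 8, 12, 3, 11, 7] sum 51, len 6
add 1: shortest ending here [10, 8, 12, 3, 11, 7, 1] sum 52, len 7
add 2: shortest ending here [10, 8, 12, 3, 11, 7, 1, 2] sum 54, len 8
add 11: shortest ending here [8, 12, 3, 11, 7, 1, 2, 11] sum 55, len 8
add 8: shortest ending here [12, 3, 11, 7, 1, 2, 11, 8] sum 55, len 8
add 2: shortest ending here [12, 3, 11, 7, 1, 2, 11, 8, 2] sum 57, len 9
add 5: shortest ending here [3, 11, 7, 1, 2, 11, 8, 2, 5] sum 50, len 9
Shortest qualifying length: 6.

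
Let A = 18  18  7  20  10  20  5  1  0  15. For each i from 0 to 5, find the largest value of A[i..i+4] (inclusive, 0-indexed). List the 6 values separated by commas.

20, 20, 20, 20, 20, 20

18 18 7 20 10 → max 20
18 7 20 10 20 → max 20
7 20 10 20 5 → max 20
20 10 20 5 1 → max 20
10 20 5 1 0 → max 20
20 5 1 0 15 → max 20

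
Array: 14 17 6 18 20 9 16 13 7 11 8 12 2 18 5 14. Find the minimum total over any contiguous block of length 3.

[14, 17, 6] → sum 37
[17, 6, 18] → sum 41
[6, 18, 20] → sum 44
[18, 20, 9] → sum 47
[20, 9, 16] → sum 45
[9, 16, 13] → sum 38
[16, 13, 7] → sum 36
[13, 7, 11] → sum 31
[7, 11, 8] → sum 26
[11, 8, 12] → sum 31
[8, 12, 2] → sum 22
[12, 2, 18] → sum 32
[2, 18, 5] → sum 25
[18, 5, 14] → sum 37
Minimum of these is 22.

22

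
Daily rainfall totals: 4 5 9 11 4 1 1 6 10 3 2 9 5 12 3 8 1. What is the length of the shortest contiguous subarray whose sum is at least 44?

add 4: running sum 4 < 44
add 5: running sum 9 < 44
add 9: running sum 18 < 44
add 11: running sum 29 < 44
add 4: running sum 33 < 44
add 1: running sum 34 < 44
add 1: running sum 35 < 44
add 6: running sum 41 < 44
end 8: [5, 9, 11, 4, 1, 1, 6, 10] sum 47, len 8
end 9: [9, 11, 4, 1, 1, 6, 10, 3] sum 45, len 8
end 10: [9, 11, 4, 1, 1, 6, 10, 3, 2] sum 47, len 9
end 11: [11, 4, 1, 1, 6, 10, 3, 2, 9] sum 47, len 9
end 12: [11, 4, 1, 1, 6, 10, 3, 2, 9, 5] sum 52, len 10
end 13: [6, 10, 3, 2, 9, 5, 12] sum 47, len 7
end 14: [10, 3, 2, 9, 5, 12, 3] sum 44, len 7
end 15: [10, 3, 2, 9, 5, 12, 3, 8] sum 52, len 8
end 16: [10, 3, 2, 9, 5, 12, 3, 8, 1] sum 53, len 9
Shortest qualifying length: 7.

7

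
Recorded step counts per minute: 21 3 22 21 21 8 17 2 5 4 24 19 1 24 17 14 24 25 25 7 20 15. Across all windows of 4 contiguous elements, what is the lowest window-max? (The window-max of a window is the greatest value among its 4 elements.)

17

Each size-4 window and its max:
[21, 3, 22, 21] → max 22
[3, 22, 21, 21] → max 22
[22, 21, 21, 8] → max 22
[21, 21, 8, 17] → max 21
[21, 8, 17, 2] → max 21
[8, 17, 2, 5] → max 17
[17, 2, 5, 4] → max 17
[2, 5, 4, 24] → max 24
[5, 4, 24, 19] → max 24
[4, 24, 19, 1] → max 24
[24, 19, 1, 24] → max 24
[19, 1, 24, 17] → max 24
[1, 24, 17, 14] → max 24
[24, 17, 14, 24] → max 24
[17, 14, 24, 25] → max 25
[14, 24, 25, 25] → max 25
[24, 25, 25, 7] → max 25
[25, 25, 7, 20] → max 25
[25, 7, 20, 15] → max 25
Lowest of these is 17.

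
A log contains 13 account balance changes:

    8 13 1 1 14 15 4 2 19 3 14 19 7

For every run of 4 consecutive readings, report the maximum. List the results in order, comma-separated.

13, 14, 15, 15, 15, 19, 19, 19, 19, 19

[8, 13, 1, 1] → max 13
[13, 1, 1, 14] → max 14
[1, 1, 14, 15] → max 15
[1, 14, 15, 4] → max 15
[14, 15, 4, 2] → max 15
[15, 4, 2, 19] → max 19
[4, 2, 19, 3] → max 19
[2, 19, 3, 14] → max 19
[19, 3, 14, 19] → max 19
[3, 14, 19, 7] → max 19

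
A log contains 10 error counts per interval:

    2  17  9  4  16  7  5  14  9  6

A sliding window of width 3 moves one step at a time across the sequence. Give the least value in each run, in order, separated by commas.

Sliding a size-3 window across the 10 values:
2 17 9 → min 2
17 9 4 → min 4
9 4 16 → min 4
4 16 7 → min 4
16 7 5 → min 5
7 5 14 → min 5
5 14 9 → min 5
14 9 6 → min 6

2, 4, 4, 4, 5, 5, 5, 6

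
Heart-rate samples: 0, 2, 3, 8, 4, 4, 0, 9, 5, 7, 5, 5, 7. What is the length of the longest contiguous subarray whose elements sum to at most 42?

10

add 0: [0] sum 0, len 1
add 2: [0, 2] sum 2, len 2
add 3: [0, 2, 3] sum 5, len 3
add 8: [0, 2, 3, 8] sum 13, len 4
add 4: [0, 2, 3, 8, 4] sum 17, len 5
add 4: [0, 2, 3, 8, 4, 4] sum 21, len 6
add 0: [0, 2, 3, 8, 4, 4, 0] sum 21, len 7
add 9: [0, 2, 3, 8, 4, 4, 0, 9] sum 30, len 8
add 5: [0, 2, 3, 8, 4, 4, 0, 9, 5] sum 35, len 9
add 7: [0, 2, 3, 8, 4, 4, 0, 9, 5, 7] sum 42, len 10
add 5: [8, 4, 4, 0, 9, 5, 7, 5] sum 42, len 8
add 5: [4, 4, 0, 9, 5, 7, 5, 5] sum 39, len 8
add 7: [4, 0, 9, 5, 7, 5, 5, 7] sum 42, len 8
Longest length seen: 10.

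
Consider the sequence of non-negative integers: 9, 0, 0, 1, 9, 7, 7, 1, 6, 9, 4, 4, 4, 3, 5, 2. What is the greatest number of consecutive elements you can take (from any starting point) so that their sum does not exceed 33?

Extend to the right; shrink from the left whenever the sum exceeds 33:
→ 9: sum 9, len 1
→ 0: sum 9, len 2
→ 0: sum 9, len 3
→ 1: sum 10, len 4
→ 9: sum 19, len 5
→ 7: sum 26, len 6
→ 7: sum 33, len 7
→ 1 (dropped 9): sum 25, len 7
→ 6: sum 31, len 8
→ 9 (dropped 0, 0, 1, 9): sum 30, len 5
→ 4 (dropped 7): sum 27, len 5
→ 4: sum 31, len 6
→ 4 (dropped 7): sum 28, len 6
→ 3: sum 31, len 7
→ 5 (dropped 1, 6): sum 29, len 6
→ 2: sum 31, len 7
Longest length seen: 8.

8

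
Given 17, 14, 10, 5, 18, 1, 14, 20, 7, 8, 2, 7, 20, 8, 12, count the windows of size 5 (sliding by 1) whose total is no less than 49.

6

(17, 14, 10, 5, 18) → sum 64  ≥ 49 ✓
(14, 10, 5, 18, 1) → sum 48
(10, 5, 18, 1, 14) → sum 48
(5, 18, 1, 14, 20) → sum 58  ≥ 49 ✓
(18, 1, 14, 20, 7) → sum 60  ≥ 49 ✓
(1, 14, 20, 7, 8) → sum 50  ≥ 49 ✓
(14, 20, 7, 8, 2) → sum 51  ≥ 49 ✓
(20, 7, 8, 2, 7) → sum 44
(7, 8, 2, 7, 20) → sum 44
(8, 2, 7, 20, 8) → sum 45
(2, 7, 20, 8, 12) → sum 49  ≥ 49 ✓
6 windows satisfy the condition.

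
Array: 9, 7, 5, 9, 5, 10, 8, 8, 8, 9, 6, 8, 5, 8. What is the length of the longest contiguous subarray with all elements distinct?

[9] len 1
[9, 7] len 2
[9, 7, 5] len 3
[7, 5, 9] len 3
[9, 5] len 2
[9, 5, 10] len 3
[9, 5, 10, 8] len 4
[8] len 1
[8] len 1
[8, 9] len 2
[8, 9, 6] len 3
[9, 6, 8] len 3
[9, 6, 8, 5] len 4
[5, 8] len 2
Longest all-distinct length: 4.

4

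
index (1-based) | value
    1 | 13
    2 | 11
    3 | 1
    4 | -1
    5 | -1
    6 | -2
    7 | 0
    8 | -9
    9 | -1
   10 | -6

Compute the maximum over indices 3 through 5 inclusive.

1

Elements at indices 3..5: 1, -1, -1
max(1, -1, -1) = 1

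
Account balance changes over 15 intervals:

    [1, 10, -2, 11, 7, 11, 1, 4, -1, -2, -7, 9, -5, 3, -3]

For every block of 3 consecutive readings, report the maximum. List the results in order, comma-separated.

1 10 -2 → max 10
10 -2 11 → max 11
-2 11 7 → max 11
11 7 11 → max 11
7 11 1 → max 11
11 1 4 → max 11
1 4 -1 → max 4
4 -1 -2 → max 4
-1 -2 -7 → max -1
-2 -7 9 → max 9
-7 9 -5 → max 9
9 -5 3 → max 9
-5 3 -3 → max 3

10, 11, 11, 11, 11, 11, 4, 4, -1, 9, 9, 9, 3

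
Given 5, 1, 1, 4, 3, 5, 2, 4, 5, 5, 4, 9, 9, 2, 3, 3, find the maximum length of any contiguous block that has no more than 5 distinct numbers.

[5] 1 distinct, len 1
[5, 1] 2 distinct, len 2
[5, 1, 1] 2 distinct, len 3
[5, 1, 1, 4] 3 distinct, len 4
[5, 1, 1, 4, 3] 4 distinct, len 5
[5, 1, 1, 4, 3, 5] 4 distinct, len 6
[5, 1, 1, 4, 3, 5, 2] 5 distinct, len 7
[5, 1, 1, 4, 3, 5, 2, 4] 5 distinct, len 8
[5, 1, 1, 4, 3, 5, 2, 4, 5] 5 distinct, len 9
[5, 1, 1, 4, 3, 5, 2, 4, 5, 5] 5 distinct, len 10
[5, 1, 1, 4, 3, 5, 2, 4, 5, 5, 4] 5 distinct, len 11
[4, 3, 5, 2, 4, 5, 5, 4, 9] 5 distinct, len 9
[4, 3, 5, 2, 4, 5, 5, 4, 9, 9] 5 distinct, len 10
[4, 3, 5, 2, 4, 5, 5, 4, 9, 9, 2] 5 distinct, len 11
[4, 3, 5, 2, 4, 5, 5, 4, 9, 9, 2, 3] 5 distinct, len 12
[4, 3, 5, 2, 4, 5, 5, 4, 9, 9, 2, 3, 3] 5 distinct, len 13
Longest length with ≤5 distinct: 13.

13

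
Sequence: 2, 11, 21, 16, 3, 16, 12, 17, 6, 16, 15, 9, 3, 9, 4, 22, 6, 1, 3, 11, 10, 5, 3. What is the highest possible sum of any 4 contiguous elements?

56

(2, 11, 21, 16) → sum 50
(11, 21, 16, 3) → sum 51
(21, 16, 3, 16) → sum 56
(16, 3, 16, 12) → sum 47
(3, 16, 12, 17) → sum 48
(16, 12, 17, 6) → sum 51
(12, 17, 6, 16) → sum 51
(17, 6, 16, 15) → sum 54
(6, 16, 15, 9) → sum 46
(16, 15, 9, 3) → sum 43
(15, 9, 3, 9) → sum 36
(9, 3, 9, 4) → sum 25
(3, 9, 4, 22) → sum 38
(9, 4, 22, 6) → sum 41
(4, 22, 6, 1) → sum 33
(22, 6, 1, 3) → sum 32
(6, 1, 3, 11) → sum 21
(1, 3, 11, 10) → sum 25
(3, 11, 10, 5) → sum 29
(11, 10, 5, 3) → sum 29
Highest of these is 56.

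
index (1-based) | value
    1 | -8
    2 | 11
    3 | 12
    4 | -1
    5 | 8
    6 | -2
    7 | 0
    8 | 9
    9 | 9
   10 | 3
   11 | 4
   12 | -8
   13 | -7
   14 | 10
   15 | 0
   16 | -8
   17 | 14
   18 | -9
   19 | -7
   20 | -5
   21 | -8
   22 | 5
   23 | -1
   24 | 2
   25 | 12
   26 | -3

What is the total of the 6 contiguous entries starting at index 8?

10

Elements at indices 8..13: 9, 9, 3, 4, -8, -7
sum(9, 9, 3, 4, -8, -7) = 10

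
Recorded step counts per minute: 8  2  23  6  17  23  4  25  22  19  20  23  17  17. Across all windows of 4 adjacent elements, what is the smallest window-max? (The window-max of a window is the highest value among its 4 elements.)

Each size-4 window and its max:
[8, 2, 23, 6] → max 23
[2, 23, 6, 17] → max 23
[23, 6, 17, 23] → max 23
[6, 17, 23, 4] → max 23
[17, 23, 4, 25] → max 25
[23, 4, 25, 22] → max 25
[4, 25, 22, 19] → max 25
[25, 22, 19, 20] → max 25
[22, 19, 20, 23] → max 23
[19, 20, 23, 17] → max 23
[20, 23, 17, 17] → max 23
Smallest of these is 23.

23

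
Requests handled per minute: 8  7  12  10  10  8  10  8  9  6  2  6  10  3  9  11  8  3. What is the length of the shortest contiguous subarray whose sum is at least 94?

12

add 8: running sum 8 < 94
add 7: running sum 15 < 94
add 12: running sum 27 < 94
add 10: running sum 37 < 94
add 10: running sum 47 < 94
add 8: running sum 55 < 94
add 10: running sum 65 < 94
add 8: running sum 73 < 94
add 9: running sum 82 < 94
add 6: running sum 88 < 94
add 2: running sum 90 < 94
add 6: shortest ending here [8, 7, 12, 10, 10, 8, 10, 8, 9, 6, 2, 6] sum 96, len 12
add 10: shortest ending here [7, 12, 10, 10, 8, 10, 8, 9, 6, 2, 6, 10] sum 98, len 12
add 3: shortest ending here [12, 10, 10, 8, 10, 8, 9, 6, 2, 6, 10, 3] sum 94, len 12
add 9: shortest ending here [12, 10, 10, 8, 10, 8, 9, 6, 2, 6, 10, 3, 9] sum 103, len 13
add 11: shortest ending here [10, 10, 8, 10, 8, 9, 6, 2, 6, 10, 3, 9, 11] sum 102, len 13
add 8: shortest ending here [10, 8, 10, 8, 9, 6, 2, 6, 10, 3, 9, 11, 8] sum 100, len 13
add 3: shortest ending here [10, 8, 10, 8, 9, 6, 2, 6, 10, 3, 9, 11, 8, 3] sum 103, len 14
Shortest qualifying length: 12.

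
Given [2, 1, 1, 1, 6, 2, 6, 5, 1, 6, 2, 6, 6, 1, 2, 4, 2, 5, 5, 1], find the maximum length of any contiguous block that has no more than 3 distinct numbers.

7

Extend right; when distinct count exceeds 3, shrink from the left:
add 2: window [2] (1 distinct), len 1
add 1: window [2, 1] (2 distinct), len 2
add 1: window [2, 1, 1] (2 distinct), len 3
add 1: window [2, 1, 1, 1] (2 distinct), len 4
add 6: window [2, 1, 1, 1, 6] (3 distinct), len 5
add 2: window [2, 1, 1, 1, 6, 2] (3 distinct), len 6
add 6: window [2, 1, 1, 1, 6, 2, 6] (3 distinct), len 7
add 5: window [6, 2, 6, 5] (3 distinct), len 4
add 1: window [6, 5, 1] (3 distinct), len 3
add 6: window [6, 5, 1, 6] (3 distinct), len 4
add 2: window [1, 6, 2] (3 distinct), len 3
add 6: window [1, 6, 2, 6] (3 distinct), len 4
add 6: window [1, 6, 2, 6, 6] (3 distinct), len 5
add 1: window [1, 6, 2, 6, 6, 1] (3 distinct), len 6
add 2: window [1, 6, 2, 6, 6, 1, 2] (3 distinct), len 7
add 4: window [1, 2, 4] (3 distinct), len 3
add 2: window [1, 2, 4, 2] (3 distinct), len 4
add 5: window [2, 4, 2, 5] (3 distinct), len 4
add 5: window [2, 4, 2, 5, 5] (3 distinct), len 5
add 1: window [2, 5, 5, 1] (3 distinct), len 4
Longest length with ≤3 distinct: 7.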